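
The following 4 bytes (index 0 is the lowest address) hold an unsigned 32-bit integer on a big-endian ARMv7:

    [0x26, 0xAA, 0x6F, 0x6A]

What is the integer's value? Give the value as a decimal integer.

648703850

In big-endian order the high byte comes first in memory.
The bytes are already most-significant first: 0x26AA6F6A.
0x26AA6F6A = 648703850.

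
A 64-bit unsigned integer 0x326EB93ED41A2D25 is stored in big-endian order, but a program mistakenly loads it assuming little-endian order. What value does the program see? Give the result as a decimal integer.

2678826852243041842

Stored big-endian, the bytes at ascending addresses are 32 6E B9 3E D4 1A 2D 25.
Read back as little-endian, the first byte is least significant, giving 0x252D1AD43EB96E32.
0x252D1AD43EB96E32 = 2678826852243041842.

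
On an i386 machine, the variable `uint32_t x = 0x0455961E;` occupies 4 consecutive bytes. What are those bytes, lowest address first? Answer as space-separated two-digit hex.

Split into bytes (most-significant first): 04 55 96 1E.
Little-endian: lowest address holds the least-significant byte.
So at ascending addresses the bytes are 1E 96 55 04.

1E 96 55 04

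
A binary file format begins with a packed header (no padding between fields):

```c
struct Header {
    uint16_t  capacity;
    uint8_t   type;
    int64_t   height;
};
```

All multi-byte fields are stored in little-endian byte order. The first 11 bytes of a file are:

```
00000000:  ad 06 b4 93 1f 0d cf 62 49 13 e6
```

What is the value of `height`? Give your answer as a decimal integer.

`height` follows `capacity` (2 B), `type` (1 B), so it starts at offset 2 + 1 = 3 and occupies 8 bytes.
Bytes at offsets 3..10: 93 1F 0D CF 62 49 13 E6.
In little-endian order the low byte comes first in memory.
Reassemble most-significant byte first: E6 13 49 62 CF 0D 1F 93 → 0xE6134962CF0D1F93.
Top bit is set, so as a signed 64-bit value this is 0xE6134962CF0D1F93 − 2^64 = -1868068731699257453.

-1868068731699257453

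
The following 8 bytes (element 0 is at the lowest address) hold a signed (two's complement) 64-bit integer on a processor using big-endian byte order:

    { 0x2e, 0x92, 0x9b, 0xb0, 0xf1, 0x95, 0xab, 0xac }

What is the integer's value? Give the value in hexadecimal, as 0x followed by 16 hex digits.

Big-endian: lowest address holds the most-significant byte.
The bytes are already most-significant first: 0x2E929BB0F195ABAC.

0x2E929BB0F195ABAC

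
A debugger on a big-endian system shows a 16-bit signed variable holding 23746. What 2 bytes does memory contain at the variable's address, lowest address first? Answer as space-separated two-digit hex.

23746 in hexadecimal, padded to 16 bits, is 0x5CC2.
Split into bytes (most-significant first): 5C C2.
In big-endian order the high byte comes first in memory.
So the memory order matches the most-significant-first order: 5C C2.

5C C2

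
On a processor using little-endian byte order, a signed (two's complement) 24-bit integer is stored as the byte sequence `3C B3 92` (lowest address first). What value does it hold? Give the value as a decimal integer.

Little-endian: lowest address holds the least-significant byte.
Reassemble most-significant byte first: 92 B3 3C → 0x92B33C.
Top bit is set, so as a signed 24-bit value this is 0x92B33C − 2^24 = -7163076.

-7163076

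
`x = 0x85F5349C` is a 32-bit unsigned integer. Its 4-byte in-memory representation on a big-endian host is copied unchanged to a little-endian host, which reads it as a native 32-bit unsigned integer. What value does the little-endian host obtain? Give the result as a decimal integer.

2620716421

Stored big-endian, the bytes at ascending addresses are 85 F5 34 9C.
Read back as little-endian, the first byte is least significant, giving 0x9C34F585.
0x9C34F585 = 2620716421.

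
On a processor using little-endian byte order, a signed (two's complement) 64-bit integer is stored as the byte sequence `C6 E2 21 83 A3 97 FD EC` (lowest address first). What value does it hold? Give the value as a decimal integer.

Little-endian stores the least-significant byte at the lowest address.
Reassemble most-significant byte first: EC FD 97 A3 83 21 E2 C6 → 0xECFD97A38321E2C6.
Top bit is set, so as a signed 64-bit value this is 0xECFD97A38321E2C6 − 2^64 = -1369771983115263290.

-1369771983115263290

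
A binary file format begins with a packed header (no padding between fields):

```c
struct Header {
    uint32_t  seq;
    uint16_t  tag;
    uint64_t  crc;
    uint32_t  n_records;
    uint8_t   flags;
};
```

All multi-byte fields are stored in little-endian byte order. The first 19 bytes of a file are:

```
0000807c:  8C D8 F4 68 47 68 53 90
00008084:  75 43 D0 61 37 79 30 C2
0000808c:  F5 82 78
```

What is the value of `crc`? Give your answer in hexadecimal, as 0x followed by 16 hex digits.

`crc` follows `seq` (4 B), `tag` (2 B), so it starts at offset 4 + 2 = 6 and occupies 8 bytes.
Bytes at offsets 6..13: 53 90 75 43 D0 61 37 79.
Little-endian stores the least-significant byte at the lowest address.
Reassemble most-significant byte first: 79 37 61 D0 43 75 90 53 → 0x793761D043759053.

0x793761D043759053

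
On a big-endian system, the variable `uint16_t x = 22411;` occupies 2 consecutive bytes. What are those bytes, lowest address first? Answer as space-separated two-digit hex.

22411 in hexadecimal, padded to 16 bits, is 0x578B.
Split into bytes (most-significant first): 57 8B.
In big-endian order the high byte comes first in memory.
So the memory order matches the most-significant-first order: 57 8B.

57 8B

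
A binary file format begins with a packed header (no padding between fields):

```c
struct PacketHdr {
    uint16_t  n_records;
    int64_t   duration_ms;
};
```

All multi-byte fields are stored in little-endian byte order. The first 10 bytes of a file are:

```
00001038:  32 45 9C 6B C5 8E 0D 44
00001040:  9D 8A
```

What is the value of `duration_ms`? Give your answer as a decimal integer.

`duration_ms` follows `n_records` (2 bytes), so it starts at byte offset 2 and occupies 8 bytes.
Bytes at offsets 2..9: 9C 6B C5 8E 0D 44 9D 8A.
Little-endian stores the least-significant byte at the lowest address.
Reassemble most-significant byte first: 8A 9D 44 0D 8E C5 6B 9C → 0x8A9D440D8EC56B9C.
Top bit is set, so as a signed 64-bit value this is 0x8A9D440D8EC56B9C − 2^64 = -8458529700111357028.

-8458529700111357028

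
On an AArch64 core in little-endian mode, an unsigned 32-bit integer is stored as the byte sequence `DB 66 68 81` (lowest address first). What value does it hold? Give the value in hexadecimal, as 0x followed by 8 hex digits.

Little-endian stores the least-significant byte at the lowest address.
Reassemble most-significant byte first: 81 68 66 DB → 0x816866DB.

0x816866DB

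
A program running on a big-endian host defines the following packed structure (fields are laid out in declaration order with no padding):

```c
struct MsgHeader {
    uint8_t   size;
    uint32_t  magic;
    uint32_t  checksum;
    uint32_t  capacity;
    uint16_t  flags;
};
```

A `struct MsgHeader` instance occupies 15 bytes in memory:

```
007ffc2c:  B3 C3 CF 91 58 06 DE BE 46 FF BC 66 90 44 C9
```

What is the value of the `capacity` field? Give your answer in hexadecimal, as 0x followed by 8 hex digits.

`capacity` follows `size` (1 B), `magic` (4 B), `checksum` (4 B), so it starts at offset 1 + 4 + 4 = 9 and occupies 4 bytes.
Bytes at offsets 9..12: FF BC 66 90.
Big-endian stores the most-significant byte at the lowest address.
The bytes are already most-significant first: 0xFFBC6690.

0xFFBC6690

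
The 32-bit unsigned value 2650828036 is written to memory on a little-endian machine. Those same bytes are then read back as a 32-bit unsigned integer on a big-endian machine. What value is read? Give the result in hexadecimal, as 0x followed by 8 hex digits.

0x046D009E

2650828036 in 32-bit hexadecimal is 0x9E006D04.
Stored little-endian, the bytes at ascending addresses are 04 6D 00 9E.
Read back as big-endian, the last byte is least significant, giving 0x046D009E.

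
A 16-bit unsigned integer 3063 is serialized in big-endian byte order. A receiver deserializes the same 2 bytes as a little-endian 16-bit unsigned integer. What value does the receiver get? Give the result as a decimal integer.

63243

3063 in 16-bit hexadecimal is 0x0BF7.
Stored big-endian, the bytes at ascending addresses are 0B F7.
Read back as little-endian, the first byte is least significant, giving 0xF70B.
0xF70B = 63243.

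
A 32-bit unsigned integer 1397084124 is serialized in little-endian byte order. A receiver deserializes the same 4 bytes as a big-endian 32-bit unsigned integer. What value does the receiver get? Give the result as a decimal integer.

1397084124 in 32-bit hexadecimal is 0x5345CFDC.
Stored little-endian, the bytes at ascending addresses are DC CF 45 53.
Read back as big-endian, the last byte is least significant, giving 0xDCCF4553.
0xDCCF4553 = 3704571219.

3704571219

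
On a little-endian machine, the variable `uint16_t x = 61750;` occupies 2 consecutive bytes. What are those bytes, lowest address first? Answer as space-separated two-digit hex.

61750 in hexadecimal, padded to 16 bits, is 0xF136.
Split into bytes (most-significant first): F1 36.
In little-endian order the low byte comes first in memory.
So at ascending addresses the bytes are 36 F1.

36 F1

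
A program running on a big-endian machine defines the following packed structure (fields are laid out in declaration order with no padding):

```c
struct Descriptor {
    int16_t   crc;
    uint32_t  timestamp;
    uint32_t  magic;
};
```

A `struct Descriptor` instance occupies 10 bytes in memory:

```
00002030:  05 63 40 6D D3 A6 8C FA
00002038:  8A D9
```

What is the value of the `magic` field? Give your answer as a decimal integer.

`magic` follows `crc` (2 B), `timestamp` (4 B), so it starts at offset 2 + 4 = 6 and occupies 4 bytes.
Bytes at offsets 6..9: 8C FA 8A D9.
Big-endian: lowest address holds the most-significant byte.
The bytes are already most-significant first: 0x8CFA8AD9.
0x8CFA8AD9 = 2365229785.

2365229785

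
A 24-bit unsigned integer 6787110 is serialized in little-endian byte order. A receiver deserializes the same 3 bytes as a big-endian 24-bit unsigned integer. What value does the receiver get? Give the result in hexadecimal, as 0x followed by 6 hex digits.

0x269067

6787110 in 24-bit hexadecimal is 0x679026.
Stored little-endian, the bytes at ascending addresses are 26 90 67.
Read back as big-endian, the last byte is least significant, giving 0x269067.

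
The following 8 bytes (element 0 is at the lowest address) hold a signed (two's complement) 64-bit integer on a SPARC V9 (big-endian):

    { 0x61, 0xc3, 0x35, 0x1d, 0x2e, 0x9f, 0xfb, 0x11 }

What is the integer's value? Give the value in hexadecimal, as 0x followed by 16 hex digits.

Big-endian stores the most-significant byte at the lowest address.
The bytes are already most-significant first: 0x61C3351D2E9FFB11.

0x61C3351D2E9FFB11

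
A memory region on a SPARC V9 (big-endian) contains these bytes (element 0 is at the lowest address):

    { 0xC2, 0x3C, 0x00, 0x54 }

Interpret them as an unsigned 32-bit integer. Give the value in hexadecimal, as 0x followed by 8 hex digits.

In big-endian order the high byte comes first in memory.
The bytes are already most-significant first: 0xC23C0054.

0xC23C0054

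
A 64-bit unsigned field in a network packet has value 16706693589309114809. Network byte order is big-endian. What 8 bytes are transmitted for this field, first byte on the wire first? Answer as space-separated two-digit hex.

16706693589309114809 in hexadecimal, padded to 64 bits, is 0xE7DA194DBA10C9B9.
Split into bytes (most-significant first): E7 DA 19 4D BA 10 C9 B9.
Big-endian stores the most-significant byte at the lowest address.
So the memory order matches the most-significant-first order: E7 DA 19 4D BA 10 C9 B9.

E7 DA 19 4D BA 10 C9 B9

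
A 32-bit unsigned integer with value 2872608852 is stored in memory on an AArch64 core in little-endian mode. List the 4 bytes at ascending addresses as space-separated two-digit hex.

2872608852 in hexadecimal, padded to 32 bits, is 0xAB388854.
Split into bytes (most-significant first): AB 38 88 54.
In little-endian order the low byte comes first in memory.
So at ascending addresses the bytes are 54 88 38 AB.

54 88 38 AB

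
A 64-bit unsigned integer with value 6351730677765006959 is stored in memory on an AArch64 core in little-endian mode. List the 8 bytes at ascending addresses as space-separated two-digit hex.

6351730677765006959 in hexadecimal, padded to 64 bits, is 0x5825E1660522666F.
Split into bytes (most-significant first): 58 25 E1 66 05 22 66 6F.
In little-endian order the low byte comes first in memory.
So at ascending addresses the bytes are 6F 66 22 05 66 E1 25 58.

6F 66 22 05 66 E1 25 58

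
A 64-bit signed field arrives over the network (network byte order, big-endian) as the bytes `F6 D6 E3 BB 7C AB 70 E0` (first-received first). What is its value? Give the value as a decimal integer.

-660089900973199136

Big-endian stores the most-significant byte at the lowest address.
The bytes are already most-significant first: 0xF6D6E3BB7CAB70E0.
Top bit is set, so as a signed 64-bit value this is 0xF6D6E3BB7CAB70E0 − 2^64 = -660089900973199136.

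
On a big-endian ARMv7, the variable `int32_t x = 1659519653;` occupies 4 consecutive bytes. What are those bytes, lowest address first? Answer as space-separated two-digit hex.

1659519653 in hexadecimal, padded to 32 bits, is 0x62EA42A5.
Split into bytes (most-significant first): 62 EA 42 A5.
Big-endian: lowest address holds the most-significant byte.
So the memory order matches the most-significant-first order: 62 EA 42 A5.

62 EA 42 A5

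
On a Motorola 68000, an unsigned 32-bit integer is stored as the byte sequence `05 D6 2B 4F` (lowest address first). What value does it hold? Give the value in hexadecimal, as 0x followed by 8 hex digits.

0x05D62B4F

Big-endian: lowest address holds the most-significant byte.
The bytes are already most-significant first: 0x05D62B4F.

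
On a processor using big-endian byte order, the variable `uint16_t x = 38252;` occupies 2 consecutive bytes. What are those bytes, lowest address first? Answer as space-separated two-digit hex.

95 6C

38252 in hexadecimal, padded to 16 bits, is 0x956C.
Split into bytes (most-significant first): 95 6C.
Big-endian stores the most-significant byte at the lowest address.
So the memory order matches the most-significant-first order: 95 6C.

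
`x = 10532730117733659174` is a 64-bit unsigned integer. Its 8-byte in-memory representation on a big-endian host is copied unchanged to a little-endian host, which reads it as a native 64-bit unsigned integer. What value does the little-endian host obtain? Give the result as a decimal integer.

2788452465056820114

10532730117733659174 in 64-bit hexadecimal is 0x922BC63CBE92B226.
Stored big-endian, the bytes at ascending addresses are 92 2B C6 3C BE 92 B2 26.
Read back as little-endian, the first byte is least significant, giving 0x26B292BE3CC62B92.
0x26B292BE3CC62B92 = 2788452465056820114.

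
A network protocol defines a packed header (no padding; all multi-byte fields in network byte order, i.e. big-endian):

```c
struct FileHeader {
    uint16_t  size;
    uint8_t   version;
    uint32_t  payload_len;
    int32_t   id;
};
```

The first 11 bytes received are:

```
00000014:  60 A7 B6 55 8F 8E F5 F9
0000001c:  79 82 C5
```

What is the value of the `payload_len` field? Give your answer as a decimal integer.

`payload_len` follows `size` (2 B), `version` (1 B), so it starts at offset 2 + 1 = 3 and occupies 4 bytes.
Bytes at offsets 3..6: 55 8F 8E F5.
In big-endian order the high byte comes first in memory.
The bytes are already most-significant first: 0x558F8EF5.
0x558F8EF5 = 1435471605.

1435471605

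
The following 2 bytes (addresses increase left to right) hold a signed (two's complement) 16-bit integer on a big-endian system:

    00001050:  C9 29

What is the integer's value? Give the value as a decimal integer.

-14039

Big-endian: lowest address holds the most-significant byte.
The bytes are already most-significant first: 0xC929.
Top bit is set, so as a signed 16-bit value this is 0xC929 − 2^16 = -14039.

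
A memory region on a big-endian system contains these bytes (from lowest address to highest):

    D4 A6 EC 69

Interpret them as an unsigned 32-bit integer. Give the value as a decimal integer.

3567709289

In big-endian order the high byte comes first in memory.
The bytes are already most-significant first: 0xD4A6EC69.
0xD4A6EC69 = 3567709289.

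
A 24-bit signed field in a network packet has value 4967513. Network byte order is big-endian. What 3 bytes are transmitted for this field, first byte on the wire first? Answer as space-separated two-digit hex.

4B CC 59

4967513 in hexadecimal, padded to 24 bits, is 0x4BCC59.
Split into bytes (most-significant first): 4B CC 59.
Big-endian stores the most-significant byte at the lowest address.
So the memory order matches the most-significant-first order: 4B CC 59.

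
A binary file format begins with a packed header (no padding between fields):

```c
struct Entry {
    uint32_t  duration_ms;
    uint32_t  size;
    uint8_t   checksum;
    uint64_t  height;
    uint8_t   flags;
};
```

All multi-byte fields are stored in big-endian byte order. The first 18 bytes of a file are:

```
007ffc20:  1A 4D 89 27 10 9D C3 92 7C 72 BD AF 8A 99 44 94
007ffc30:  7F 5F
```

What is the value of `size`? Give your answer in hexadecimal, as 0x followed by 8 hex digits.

`size` follows `duration_ms` (4 bytes), so it starts at byte offset 4 and occupies 4 bytes.
Bytes at offsets 4..7: 10 9D C3 92.
Big-endian: lowest address holds the most-significant byte.
The bytes are already most-significant first: 0x109DC392.

0x109DC392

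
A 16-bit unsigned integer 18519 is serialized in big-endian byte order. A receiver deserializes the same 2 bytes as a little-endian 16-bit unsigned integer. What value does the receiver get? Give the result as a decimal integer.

18519 in 16-bit hexadecimal is 0x4857.
Stored big-endian, the bytes at ascending addresses are 48 57.
Read back as little-endian, the first byte is least significant, giving 0x5748.
0x5748 = 22344.

22344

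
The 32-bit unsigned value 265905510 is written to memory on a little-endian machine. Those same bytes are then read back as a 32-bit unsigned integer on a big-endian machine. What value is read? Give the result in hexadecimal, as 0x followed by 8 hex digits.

0x6665D90F

265905510 in 32-bit hexadecimal is 0x0FD96566.
Stored little-endian, the bytes at ascending addresses are 66 65 D9 0F.
Read back as big-endian, the last byte is least significant, giving 0x6665D90F.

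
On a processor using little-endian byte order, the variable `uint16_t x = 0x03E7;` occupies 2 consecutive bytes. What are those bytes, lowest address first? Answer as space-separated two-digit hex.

Split into bytes (most-significant first): 03 E7.
In little-endian order the low byte comes first in memory.
So at ascending addresses the bytes are E7 03.

E7 03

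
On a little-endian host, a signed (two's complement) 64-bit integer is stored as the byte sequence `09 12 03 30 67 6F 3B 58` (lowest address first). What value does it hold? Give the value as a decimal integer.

6357797787941409289

In little-endian order the low byte comes first in memory.
Reassemble most-significant byte first: 58 3B 6F 67 30 03 12 09 → 0x583B6F6730031209.
0x583B6F6730031209 = 6357797787941409289.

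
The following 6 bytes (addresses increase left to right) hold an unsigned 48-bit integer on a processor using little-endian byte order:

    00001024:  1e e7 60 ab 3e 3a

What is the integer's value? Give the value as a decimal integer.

64040837637918

Little-endian stores the least-significant byte at the lowest address.
Reassemble most-significant byte first: 3A 3E AB 60 E7 1E → 0x3A3EAB60E71E.
0x3A3EAB60E71E = 64040837637918.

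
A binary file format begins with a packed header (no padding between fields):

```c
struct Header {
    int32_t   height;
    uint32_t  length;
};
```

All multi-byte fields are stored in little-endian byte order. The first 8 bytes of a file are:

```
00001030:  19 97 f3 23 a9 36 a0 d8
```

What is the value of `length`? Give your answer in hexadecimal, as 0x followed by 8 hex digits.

0xD8A036A9

`length` follows `height` (4 bytes), so it starts at byte offset 4 and occupies 4 bytes.
Bytes at offsets 4..7: A9 36 A0 D8.
Little-endian stores the least-significant byte at the lowest address.
Reassemble most-significant byte first: D8 A0 36 A9 → 0xD8A036A9.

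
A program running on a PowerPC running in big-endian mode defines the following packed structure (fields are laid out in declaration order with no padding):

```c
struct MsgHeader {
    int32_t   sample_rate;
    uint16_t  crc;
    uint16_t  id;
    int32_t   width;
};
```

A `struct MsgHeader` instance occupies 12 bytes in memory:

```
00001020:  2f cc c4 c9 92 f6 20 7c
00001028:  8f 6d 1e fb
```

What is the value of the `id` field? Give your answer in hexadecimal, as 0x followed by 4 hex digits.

`id` follows `sample_rate` (4 B), `crc` (2 B), so it starts at offset 4 + 2 = 6 and occupies 2 bytes.
Bytes at offsets 6..7: 20 7C.
In big-endian order the high byte comes first in memory.
The bytes are already most-significant first: 0x207C.

0x207C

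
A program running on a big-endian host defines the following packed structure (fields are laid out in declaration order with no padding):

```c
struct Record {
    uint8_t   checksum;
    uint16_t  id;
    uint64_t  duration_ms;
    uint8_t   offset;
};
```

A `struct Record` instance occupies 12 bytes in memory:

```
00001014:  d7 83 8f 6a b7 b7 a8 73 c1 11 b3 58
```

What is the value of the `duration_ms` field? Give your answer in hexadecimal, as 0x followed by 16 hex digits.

0x6AB7B7A873C111B3

`duration_ms` follows `checksum` (1 B), `id` (2 B), so it starts at offset 1 + 2 = 3 and occupies 8 bytes.
Bytes at offsets 3..10: 6A B7 B7 A8 73 C1 11 B3.
Big-endian: lowest address holds the most-significant byte.
The bytes are already most-significant first: 0x6AB7B7A873C111B3.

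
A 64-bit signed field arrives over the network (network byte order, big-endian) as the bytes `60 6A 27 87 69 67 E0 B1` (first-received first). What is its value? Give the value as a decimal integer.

Big-endian: lowest address holds the most-significant byte.
The bytes are already most-significant first: 0x606A27876967E0B1.
0x606A27876967E0B1 = 6947408837714895025.

6947408837714895025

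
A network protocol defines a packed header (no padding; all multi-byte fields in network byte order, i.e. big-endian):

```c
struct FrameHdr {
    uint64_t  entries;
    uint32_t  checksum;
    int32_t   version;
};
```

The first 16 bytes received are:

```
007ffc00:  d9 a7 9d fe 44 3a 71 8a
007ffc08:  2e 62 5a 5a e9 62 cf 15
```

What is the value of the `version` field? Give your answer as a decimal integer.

-379400427

`version` follows `entries` (8 B), `checksum` (4 B), so it starts at offset 8 + 4 = 12 and occupies 4 bytes.
Bytes at offsets 12..15: E9 62 CF 15.
In big-endian order the high byte comes first in memory.
The bytes are already most-significant first: 0xE962CF15.
Top bit is set, so as a signed 32-bit value this is 0xE962CF15 − 2^32 = -379400427.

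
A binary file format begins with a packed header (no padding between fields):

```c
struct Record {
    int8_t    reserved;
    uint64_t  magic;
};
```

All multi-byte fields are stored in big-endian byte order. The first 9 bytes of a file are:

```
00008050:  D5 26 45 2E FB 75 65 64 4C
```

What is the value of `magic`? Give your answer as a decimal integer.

`magic` follows `reserved` (1 byte), so it starts at byte offset 1 and occupies 8 bytes.
Bytes at offsets 1..8: 26 45 2E FB 75 65 64 4C.
In big-endian order the high byte comes first in memory.
The bytes are already most-significant first: 0x26452EFB7565644C.
0x26452EFB7565644C = 2757662004375544908.

2757662004375544908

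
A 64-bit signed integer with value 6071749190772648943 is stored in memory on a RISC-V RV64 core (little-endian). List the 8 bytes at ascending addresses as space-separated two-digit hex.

EF EB 44 31 B8 2F 43 54

6071749190772648943 in hexadecimal, padded to 64 bits, is 0x54432FB83144EBEF.
Split into bytes (most-significant first): 54 43 2F B8 31 44 EB EF.
In little-endian order the low byte comes first in memory.
So at ascending addresses the bytes are EF EB 44 31 B8 2F 43 54.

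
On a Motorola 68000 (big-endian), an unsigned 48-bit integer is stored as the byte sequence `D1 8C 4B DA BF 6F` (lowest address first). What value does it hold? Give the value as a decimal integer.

230400498253679

In big-endian order the high byte comes first in memory.
The bytes are already most-significant first: 0xD18C4BDABF6F.
0xD18C4BDABF6F = 230400498253679.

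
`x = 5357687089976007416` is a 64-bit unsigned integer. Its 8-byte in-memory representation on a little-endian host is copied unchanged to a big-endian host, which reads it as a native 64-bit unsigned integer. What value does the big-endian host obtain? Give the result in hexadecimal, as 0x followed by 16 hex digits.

5357687089976007416 in 64-bit hexadecimal is 0x4A5A5405A7B75AF8.
Stored little-endian, the bytes at ascending addresses are F8 5A B7 A7 05 54 5A 4A.
Read back as big-endian, the last byte is least significant, giving 0xF85AB7A705545A4A.

0xF85AB7A705545A4A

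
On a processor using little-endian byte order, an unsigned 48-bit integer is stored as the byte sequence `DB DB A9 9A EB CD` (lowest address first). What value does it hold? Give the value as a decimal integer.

Little-endian: lowest address holds the least-significant byte.
Reassemble most-significant byte first: CD EB 9A A9 DB DB → 0xCDEB9AA9DBDB.
0xCDEB9AA9DBDB = 226411795831771.

226411795831771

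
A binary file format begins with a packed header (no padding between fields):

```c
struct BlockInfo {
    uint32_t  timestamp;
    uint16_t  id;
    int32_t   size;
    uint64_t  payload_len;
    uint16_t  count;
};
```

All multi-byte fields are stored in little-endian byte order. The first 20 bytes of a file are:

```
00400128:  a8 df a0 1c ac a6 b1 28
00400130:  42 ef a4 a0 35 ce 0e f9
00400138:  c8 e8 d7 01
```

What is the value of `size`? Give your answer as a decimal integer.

-280876879

`size` follows `timestamp` (4 B), `id` (2 B), so it starts at offset 4 + 2 = 6 and occupies 4 bytes.
Bytes at offsets 6..9: B1 28 42 EF.
Little-endian: lowest address holds the least-significant byte.
Reassemble most-significant byte first: EF 42 28 B1 → 0xEF4228B1.
Top bit is set, so as a signed 32-bit value this is 0xEF4228B1 − 2^32 = -280876879.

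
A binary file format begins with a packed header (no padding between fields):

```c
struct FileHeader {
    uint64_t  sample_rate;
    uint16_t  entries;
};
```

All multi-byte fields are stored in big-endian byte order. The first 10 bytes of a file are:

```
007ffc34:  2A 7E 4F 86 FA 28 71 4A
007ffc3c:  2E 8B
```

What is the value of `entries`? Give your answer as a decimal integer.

11915

`entries` follows `sample_rate` (8 bytes), so it starts at byte offset 8 and occupies 2 bytes.
Bytes at offsets 8..9: 2E 8B.
Big-endian: lowest address holds the most-significant byte.
The bytes are already most-significant first: 0x2E8B.
0x2E8B = 11915.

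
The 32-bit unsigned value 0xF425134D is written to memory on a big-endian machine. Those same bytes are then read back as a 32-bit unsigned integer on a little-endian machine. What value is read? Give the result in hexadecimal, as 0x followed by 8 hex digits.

Stored big-endian, the bytes at ascending addresses are F4 25 13 4D.
Read back as little-endian, the first byte is least significant, giving 0x4D1325F4.

0x4D1325F4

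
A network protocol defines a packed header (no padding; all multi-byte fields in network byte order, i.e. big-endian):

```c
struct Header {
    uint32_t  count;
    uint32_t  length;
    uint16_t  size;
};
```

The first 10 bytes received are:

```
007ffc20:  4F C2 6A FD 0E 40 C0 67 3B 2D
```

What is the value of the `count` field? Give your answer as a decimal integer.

`count` is the first field, at byte offset 0, occupying 4 bytes.
Bytes at offsets 0..3: 4F C2 6A FD.
In big-endian order the high byte comes first in memory.
The bytes are already most-significant first: 0x4FC26AFD.
0x4FC26AFD = 1338141437.

1338141437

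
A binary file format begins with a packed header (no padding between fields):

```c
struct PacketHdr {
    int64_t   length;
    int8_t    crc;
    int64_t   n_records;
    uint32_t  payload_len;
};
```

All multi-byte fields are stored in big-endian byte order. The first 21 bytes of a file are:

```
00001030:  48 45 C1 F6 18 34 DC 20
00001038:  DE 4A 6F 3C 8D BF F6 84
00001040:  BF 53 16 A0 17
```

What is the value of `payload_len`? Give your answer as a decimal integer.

`payload_len` follows `length` (8 B), `crc` (1 B), `n_records` (8 B), so it starts at offset 8 + 1 + 8 = 17 and occupies 4 bytes.
Bytes at offsets 17..20: 53 16 A0 17.
Big-endian stores the most-significant byte at the lowest address.
The bytes are already most-significant first: 0x5316A017.
0x5316A017 = 1393991703.

1393991703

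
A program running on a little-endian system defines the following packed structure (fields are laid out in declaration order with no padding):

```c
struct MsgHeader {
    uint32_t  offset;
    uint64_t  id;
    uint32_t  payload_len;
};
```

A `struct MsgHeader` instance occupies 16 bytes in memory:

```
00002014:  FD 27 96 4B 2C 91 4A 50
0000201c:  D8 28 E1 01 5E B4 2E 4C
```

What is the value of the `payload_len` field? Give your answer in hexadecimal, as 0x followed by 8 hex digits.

0x4C2EB45E

`payload_len` follows `offset` (4 B), `id` (8 B), so it starts at offset 4 + 8 = 12 and occupies 4 bytes.
Bytes at offsets 12..15: 5E B4 2E 4C.
Little-endian: lowest address holds the least-significant byte.
Reassemble most-significant byte first: 4C 2E B4 5E → 0x4C2EB45E.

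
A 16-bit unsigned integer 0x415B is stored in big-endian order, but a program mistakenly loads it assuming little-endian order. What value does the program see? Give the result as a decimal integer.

23361

Stored big-endian, the bytes at ascending addresses are 41 5B.
Read back as little-endian, the first byte is least significant, giving 0x5B41.
0x5B41 = 23361.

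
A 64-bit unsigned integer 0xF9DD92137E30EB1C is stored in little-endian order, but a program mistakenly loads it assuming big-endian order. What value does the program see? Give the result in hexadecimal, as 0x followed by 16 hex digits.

0x1CEB307E1392DDF9

Stored little-endian, the bytes at ascending addresses are 1C EB 30 7E 13 92 DD F9.
Read back as big-endian, the last byte is least significant, giving 0x1CEB307E1392DDF9.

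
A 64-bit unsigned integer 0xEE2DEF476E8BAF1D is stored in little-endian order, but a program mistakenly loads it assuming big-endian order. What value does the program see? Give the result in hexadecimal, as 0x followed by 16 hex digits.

Stored little-endian, the bytes at ascending addresses are 1D AF 8B 6E 47 EF 2D EE.
Read back as big-endian, the last byte is least significant, giving 0x1DAF8B6E47EF2DEE.

0x1DAF8B6E47EF2DEE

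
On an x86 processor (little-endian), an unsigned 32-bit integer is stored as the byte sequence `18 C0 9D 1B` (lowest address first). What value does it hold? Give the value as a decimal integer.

Little-endian: lowest address holds the least-significant byte.
Reassemble most-significant byte first: 1B 9D C0 18 → 0x1B9DC018.
0x1B9DC018 = 463323160.

463323160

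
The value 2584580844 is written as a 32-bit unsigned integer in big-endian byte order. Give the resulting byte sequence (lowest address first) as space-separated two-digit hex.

2584580844 in hexadecimal, padded to 32 bits, is 0x9A0D92EC.
Split into bytes (most-significant first): 9A 0D 92 EC.
In big-endian order the high byte comes first in memory.
So the memory order matches the most-significant-first order: 9A 0D 92 EC.

9A 0D 92 EC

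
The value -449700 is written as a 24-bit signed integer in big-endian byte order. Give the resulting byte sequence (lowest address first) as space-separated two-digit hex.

Two's complement of -449700 in 24 bits: 449700 = 0x06DCA4; invert → 0xF9235B; add 1 → 0xF9235C.
Split into bytes (most-significant first): F9 23 5C.
Big-endian stores the most-significant byte at the lowest address.
So the memory order matches the most-significant-first order: F9 23 5C.

F9 23 5C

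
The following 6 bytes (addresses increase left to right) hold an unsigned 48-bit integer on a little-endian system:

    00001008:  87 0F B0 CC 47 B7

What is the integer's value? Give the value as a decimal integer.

Little-endian: lowest address holds the least-significant byte.
Reassemble most-significant byte first: B7 47 CC B0 0F 87 → 0xB747CCB00F87.
0xB747CCB00F87 = 201519004651399.

201519004651399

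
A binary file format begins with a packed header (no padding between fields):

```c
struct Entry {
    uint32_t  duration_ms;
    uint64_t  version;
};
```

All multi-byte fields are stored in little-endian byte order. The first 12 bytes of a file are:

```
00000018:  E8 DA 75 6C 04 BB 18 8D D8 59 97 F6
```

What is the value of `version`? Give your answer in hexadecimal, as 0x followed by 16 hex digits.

0xF69759D88D18BB04

`version` follows `duration_ms` (4 bytes), so it starts at byte offset 4 and occupies 8 bytes.
Bytes at offsets 4..11: 04 BB 18 8D D8 59 97 F6.
Little-endian stores the least-significant byte at the lowest address.
Reassemble most-significant byte first: F6 97 59 D8 8D 18 BB 04 → 0xF69759D88D18BB04.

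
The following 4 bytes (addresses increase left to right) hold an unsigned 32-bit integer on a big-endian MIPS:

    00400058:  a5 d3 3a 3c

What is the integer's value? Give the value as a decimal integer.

2782083644

Big-endian: lowest address holds the most-significant byte.
The bytes are already most-significant first: 0xA5D33A3C.
0xA5D33A3C = 2782083644.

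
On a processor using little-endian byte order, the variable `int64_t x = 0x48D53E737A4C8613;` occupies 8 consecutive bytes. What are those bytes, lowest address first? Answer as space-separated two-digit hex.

Split into bytes (most-significant first): 48 D5 3E 73 7A 4C 86 13.
Little-endian stores the least-significant byte at the lowest address.
So at ascending addresses the bytes are 13 86 4C 7A 73 3E D5 48.

13 86 4C 7A 73 3E D5 48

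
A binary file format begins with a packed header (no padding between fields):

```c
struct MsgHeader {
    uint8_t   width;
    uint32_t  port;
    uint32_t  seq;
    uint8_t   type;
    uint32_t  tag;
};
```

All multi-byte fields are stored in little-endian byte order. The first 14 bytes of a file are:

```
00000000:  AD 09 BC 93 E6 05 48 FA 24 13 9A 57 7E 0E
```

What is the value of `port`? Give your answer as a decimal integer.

3868441609

`port` follows `width` (1 byte), so it starts at byte offset 1 and occupies 4 bytes.
Bytes at offsets 1..4: 09 BC 93 E6.
Little-endian stores the least-significant byte at the lowest address.
Reassemble most-significant byte first: E6 93 BC 09 → 0xE693BC09.
0xE693BC09 = 3868441609.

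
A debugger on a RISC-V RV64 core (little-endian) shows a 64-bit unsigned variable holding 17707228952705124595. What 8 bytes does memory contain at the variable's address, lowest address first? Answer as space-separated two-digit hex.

F3 48 80 62 EA B6 BC F5

17707228952705124595 in hexadecimal, padded to 64 bits, is 0xF5BCB6EA628048F3.
Split into bytes (most-significant first): F5 BC B6 EA 62 80 48 F3.
Little-endian: lowest address holds the least-significant byte.
So at ascending addresses the bytes are F3 48 80 62 EA B6 BC F5.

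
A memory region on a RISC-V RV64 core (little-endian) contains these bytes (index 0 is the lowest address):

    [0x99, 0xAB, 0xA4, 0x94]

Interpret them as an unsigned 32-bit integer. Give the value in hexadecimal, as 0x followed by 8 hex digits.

Little-endian: lowest address holds the least-significant byte.
Reassemble most-significant byte first: 94 A4 AB 99 → 0x94A4AB99.

0x94A4AB99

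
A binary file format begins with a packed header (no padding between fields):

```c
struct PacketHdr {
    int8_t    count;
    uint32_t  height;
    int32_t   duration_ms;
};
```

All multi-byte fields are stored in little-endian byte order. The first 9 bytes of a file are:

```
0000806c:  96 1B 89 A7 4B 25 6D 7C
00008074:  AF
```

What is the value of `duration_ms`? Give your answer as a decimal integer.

-1350800091

`duration_ms` follows `count` (1 B), `height` (4 B), so it starts at offset 1 + 4 = 5 and occupies 4 bytes.
Bytes at offsets 5..8: 25 6D 7C AF.
Little-endian stores the least-significant byte at the lowest address.
Reassemble most-significant byte first: AF 7C 6D 25 → 0xAF7C6D25.
Top bit is set, so as a signed 32-bit value this is 0xAF7C6D25 − 2^32 = -1350800091.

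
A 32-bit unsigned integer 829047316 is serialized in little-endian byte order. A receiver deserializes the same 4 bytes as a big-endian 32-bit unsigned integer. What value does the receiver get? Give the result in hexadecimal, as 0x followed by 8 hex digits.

0x14426A31

829047316 in 32-bit hexadecimal is 0x316A4214.
Stored little-endian, the bytes at ascending addresses are 14 42 6A 31.
Read back as big-endian, the last byte is least significant, giving 0x14426A31.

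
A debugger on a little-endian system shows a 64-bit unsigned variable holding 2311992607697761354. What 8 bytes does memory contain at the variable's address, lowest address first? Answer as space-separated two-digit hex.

4A 74 27 F9 06 D9 15 20

2311992607697761354 in hexadecimal, padded to 64 bits, is 0x2015D906F927744A.
Split into bytes (most-significant first): 20 15 D9 06 F9 27 74 4A.
Little-endian stores the least-significant byte at the lowest address.
So at ascending addresses the bytes are 4A 74 27 F9 06 D9 15 20.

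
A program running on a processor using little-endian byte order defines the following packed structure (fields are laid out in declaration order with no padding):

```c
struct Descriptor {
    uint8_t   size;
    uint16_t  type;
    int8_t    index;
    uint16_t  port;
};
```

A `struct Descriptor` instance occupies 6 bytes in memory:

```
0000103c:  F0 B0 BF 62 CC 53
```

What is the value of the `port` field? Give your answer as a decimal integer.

`port` follows `size` (1 B), `type` (2 B), `index` (1 B), so it starts at offset 1 + 2 + 1 = 4 and occupies 2 bytes.
Bytes at offsets 4..5: CC 53.
Little-endian: lowest address holds the least-significant byte.
Reassemble most-significant byte first: 53 CC → 0x53CC.
0x53CC = 21452.

21452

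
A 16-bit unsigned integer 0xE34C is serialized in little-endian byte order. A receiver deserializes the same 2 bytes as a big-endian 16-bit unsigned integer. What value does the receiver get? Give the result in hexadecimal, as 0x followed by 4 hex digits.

0x4CE3

Stored little-endian, the bytes at ascending addresses are 4C E3.
Read back as big-endian, the last byte is least significant, giving 0x4CE3.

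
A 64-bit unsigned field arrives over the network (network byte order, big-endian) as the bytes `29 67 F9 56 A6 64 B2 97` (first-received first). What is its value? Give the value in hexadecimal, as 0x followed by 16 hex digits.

0x2967F956A664B297

Big-endian stores the most-significant byte at the lowest address.
The bytes are already most-significant first: 0x2967F956A664B297.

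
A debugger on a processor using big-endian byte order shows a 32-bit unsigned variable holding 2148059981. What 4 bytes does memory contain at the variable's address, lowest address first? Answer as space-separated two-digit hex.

80 08 CB 4D

2148059981 in hexadecimal, padded to 32 bits, is 0x8008CB4D.
Split into bytes (most-significant first): 80 08 CB 4D.
Big-endian stores the most-significant byte at the lowest address.
So the memory order matches the most-significant-first order: 80 08 CB 4D.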